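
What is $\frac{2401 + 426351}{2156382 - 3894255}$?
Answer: $- \frac{428752}{1737873} \approx -0.24671$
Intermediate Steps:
$\frac{2401 + 426351}{2156382 - 3894255} = \frac{428752}{-1737873} = 428752 \left(- \frac{1}{1737873}\right) = - \frac{428752}{1737873}$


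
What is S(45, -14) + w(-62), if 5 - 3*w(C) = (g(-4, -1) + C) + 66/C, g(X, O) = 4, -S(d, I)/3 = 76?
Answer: -6406/31 ≈ -206.65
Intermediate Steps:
S(d, I) = -228 (S(d, I) = -3*76 = -228)
w(C) = 1/3 - 22/C - C/3 (w(C) = 5/3 - ((4 + C) + 66/C)/3 = 5/3 - (4 + C + 66/C)/3 = 5/3 + (-4/3 - 22/C - C/3) = 1/3 - 22/C - C/3)
S(45, -14) + w(-62) = -228 + (1/3)*(-66 - 62 - 1*(-62)**2)/(-62) = -228 + (1/3)*(-1/62)*(-66 - 62 - 1*3844) = -228 + (1/3)*(-1/62)*(-66 - 62 - 3844) = -228 + (1/3)*(-1/62)*(-3972) = -228 + 662/31 = -6406/31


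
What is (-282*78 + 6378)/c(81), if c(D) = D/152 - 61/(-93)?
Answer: -220776048/16805 ≈ -13138.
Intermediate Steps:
c(D) = 61/93 + D/152 (c(D) = D*(1/152) - 61*(-1/93) = D/152 + 61/93 = 61/93 + D/152)
(-282*78 + 6378)/c(81) = (-282*78 + 6378)/(61/93 + (1/152)*81) = (-21996 + 6378)/(61/93 + 81/152) = -15618/16805/14136 = -15618*14136/16805 = -220776048/16805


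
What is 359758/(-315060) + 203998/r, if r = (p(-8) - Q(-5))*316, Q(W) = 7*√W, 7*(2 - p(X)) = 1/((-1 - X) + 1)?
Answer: 38845788004079/9714975761670 + 1119541024*I*√5/61670639 ≈ 3.9985 + 40.593*I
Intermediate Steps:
p(X) = 2 + 1/(7*X) (p(X) = 2 - 1/(7*((-1 - X) + 1)) = 2 - (-1/X)/7 = 2 - (-1)/(7*X) = 2 + 1/(7*X))
r = 8769/14 - 2212*I*√5 (r = ((2 + (⅐)/(-8)) - 7*√(-5))*316 = ((2 + (⅐)*(-⅛)) - 7*I*√5)*316 = ((2 - 1/56) - 7*I*√5)*316 = (111/56 - 7*I*√5)*316 = 8769/14 - 2212*I*√5 ≈ 626.36 - 4946.2*I)
359758/(-315060) + 203998/r = 359758/(-315060) + 203998/(8769/14 - 2212*I*√5) = 359758*(-1/315060) + 203998/(8769/14 - 2212*I*√5) = -179879/157530 + 203998/(8769/14 - 2212*I*√5)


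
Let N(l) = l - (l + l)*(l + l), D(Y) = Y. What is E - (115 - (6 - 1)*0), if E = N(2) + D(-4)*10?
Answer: -169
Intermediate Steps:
N(l) = l - 4*l² (N(l) = l - 2*l*2*l = l - 4*l²)
E = -54 (E = 2*(1 - 4*2) - 4*10 = 2*(1 - 8) - 40 = 2*(-7) - 40 = -14 - 40 = -54)
E - (115 - (6 - 1)*0) = -54 - (115 - (6 - 1)*0) = -54 - (115 - 5*0) = -54 - (115 - 1*0) = -54 - (115 + 0) = -54 - 1*115 = -54 - 115 = -169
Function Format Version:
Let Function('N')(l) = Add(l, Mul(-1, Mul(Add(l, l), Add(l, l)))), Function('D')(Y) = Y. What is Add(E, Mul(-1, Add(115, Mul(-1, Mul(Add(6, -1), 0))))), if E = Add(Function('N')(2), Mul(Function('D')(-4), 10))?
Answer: -169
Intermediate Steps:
Function('N')(l) = Add(l, Mul(-4, Pow(l, 2))) (Function('N')(l) = Add(l, Mul(-1, Mul(Mul(2, l), Mul(2, l)))) = Add(l, Mul(-1, Mul(4, Pow(l, 2)))) = Add(l, Mul(-4, Pow(l, 2))))
E = -54 (E = Add(Mul(2, Add(1, Mul(-4, 2))), Mul(-4, 10)) = Add(Mul(2, Add(1, -8)), -40) = Add(Mul(2, -7), -40) = Add(-14, -40) = -54)
Add(E, Mul(-1, Add(115, Mul(-1, Mul(Add(6, -1), 0))))) = Add(-54, Mul(-1, Add(115, Mul(-1, Mul(Add(6, -1), 0))))) = Add(-54, Mul(-1, Add(115, Mul(-1, Mul(5, 0))))) = Add(-54, Mul(-1, Add(115, Mul(-1, 0)))) = Add(-54, Mul(-1, Add(115, 0))) = Add(-54, Mul(-1, 115)) = Add(-54, -115) = -169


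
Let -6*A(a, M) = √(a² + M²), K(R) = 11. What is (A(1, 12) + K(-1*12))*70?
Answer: 770 - 35*√145/3 ≈ 629.51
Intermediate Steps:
A(a, M) = -√(M² + a²)/6 (A(a, M) = -√(a² + M²)/6 = -√(M² + a²)/6)
(A(1, 12) + K(-1*12))*70 = (-√(12² + 1²)/6 + 11)*70 = (-√(144 + 1)/6 + 11)*70 = (-√145/6 + 11)*70 = (11 - √145/6)*70 = 770 - 35*√145/3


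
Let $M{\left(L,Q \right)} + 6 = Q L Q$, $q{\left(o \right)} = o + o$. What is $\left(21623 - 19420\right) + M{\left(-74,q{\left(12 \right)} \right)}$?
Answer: $-40427$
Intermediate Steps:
$q{\left(o \right)} = 2 o$
$M{\left(L,Q \right)} = -6 + L Q^{2}$ ($M{\left(L,Q \right)} = -6 + Q L Q = -6 + L Q Q = -6 + L Q^{2}$)
$\left(21623 - 19420\right) + M{\left(-74,q{\left(12 \right)} \right)} = \left(21623 - 19420\right) - \left(6 + 74 \left(2 \cdot 12\right)^{2}\right) = 2203 - \left(6 + 74 \cdot 24^{2}\right) = 2203 - 42630 = -40427$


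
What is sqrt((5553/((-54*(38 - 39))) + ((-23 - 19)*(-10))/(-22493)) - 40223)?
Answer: I*sqrt(730735485676134)/134958 ≈ 200.3*I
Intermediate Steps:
sqrt((5553/((-54*(38 - 39))) + ((-23 - 19)*(-10))/(-22493)) - 40223) = sqrt((5553/((-54*(-1))) - 42*(-10)*(-1/22493)) - 40223) = sqrt((5553/54 + 420*(-1/22493)) - 40223) = sqrt((5553*(1/54) - 420/22493) - 40223) = sqrt((617/6 - 420/22493) - 40223) = sqrt(13875661/134958 - 40223) = sqrt(-5414539973/134958) = I*sqrt(730735485676134)/134958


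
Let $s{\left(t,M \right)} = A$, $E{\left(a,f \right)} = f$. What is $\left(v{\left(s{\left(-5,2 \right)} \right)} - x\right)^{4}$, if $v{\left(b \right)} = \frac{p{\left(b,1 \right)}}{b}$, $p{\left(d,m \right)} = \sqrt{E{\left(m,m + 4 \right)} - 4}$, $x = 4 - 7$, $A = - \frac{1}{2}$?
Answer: $1$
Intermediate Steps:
$A = - \frac{1}{2}$ ($A = \left(-1\right) \frac{1}{2} = - \frac{1}{2} \approx -0.5$)
$s{\left(t,M \right)} = - \frac{1}{2}$
$x = -3$ ($x = 4 - 7 = -3$)
$p{\left(d,m \right)} = \sqrt{m}$ ($p{\left(d,m \right)} = \sqrt{\left(m + 4\right) - 4} = \sqrt{\left(4 + m\right) - 4} = \sqrt{m}$)
$v{\left(b \right)} = \frac{1}{b}$ ($v{\left(b \right)} = \frac{\sqrt{1}}{b} = 1 \frac{1}{b} = \frac{1}{b}$)
$\left(v{\left(s{\left(-5,2 \right)} \right)} - x\right)^{4} = \left(\frac{1}{- \frac{1}{2}} - -3\right)^{4} = \left(-2 + 3\right)^{4} = 1^{4} = 1$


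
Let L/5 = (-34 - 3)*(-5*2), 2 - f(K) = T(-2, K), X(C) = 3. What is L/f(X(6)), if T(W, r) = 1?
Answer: 1850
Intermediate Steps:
f(K) = 1 (f(K) = 2 - 1*1 = 2 - 1 = 1)
L = 1850 (L = 5*((-34 - 3)*(-5*2)) = 5*(-37*(-10)) = 5*370 = 1850)
L/f(X(6)) = 1850/1 = 1850*1 = 1850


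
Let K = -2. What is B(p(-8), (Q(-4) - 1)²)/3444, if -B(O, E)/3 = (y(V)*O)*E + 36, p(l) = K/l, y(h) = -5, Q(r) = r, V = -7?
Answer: -19/4592 ≈ -0.0041376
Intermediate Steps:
p(l) = -2/l
B(O, E) = -108 + 15*E*O (B(O, E) = -3*((-5*O)*E + 36) = -3*(-5*E*O + 36) = -3*(36 - 5*E*O) = -108 + 15*E*O)
B(p(-8), (Q(-4) - 1)²)/3444 = (-108 + 15*(-4 - 1)²*(-2/(-8)))/3444 = (-108 + 15*(-5)²*(-2*(-⅛)))*(1/3444) = (-108 + 15*25*(¼))*(1/3444) = (-108 + 375/4)*(1/3444) = -57/4*1/3444 = -19/4592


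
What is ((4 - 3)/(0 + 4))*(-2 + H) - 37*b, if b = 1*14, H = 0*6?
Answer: -1037/2 ≈ -518.50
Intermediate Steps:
H = 0
b = 14
((4 - 3)/(0 + 4))*(-2 + H) - 37*b = ((4 - 3)/(0 + 4))*(-2 + 0) - 37*14 = (1/4)*(-2) - 518 = (1*(¼))*(-2) - 518 = (¼)*(-2) - 518 = -½ - 518 = -1037/2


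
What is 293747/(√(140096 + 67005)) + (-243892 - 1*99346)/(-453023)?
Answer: 343238/453023 + 293747*√207101/207101 ≈ 646.24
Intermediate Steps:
293747/(√(140096 + 67005)) + (-243892 - 1*99346)/(-453023) = 293747/(√207101) + (-243892 - 99346)*(-1/453023) = 293747*(√207101/207101) - 343238*(-1/453023) = 293747*√207101/207101 + 343238/453023 = 343238/453023 + 293747*√207101/207101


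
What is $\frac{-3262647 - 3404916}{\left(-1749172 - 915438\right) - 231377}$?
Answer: $\frac{2222521}{965329} \approx 2.3023$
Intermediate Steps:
$\frac{-3262647 - 3404916}{\left(-1749172 - 915438\right) - 231377} = - \frac{6667563}{-2664610 - 231377} = - \frac{6667563}{-2895987} = \left(-6667563\right) \left(- \frac{1}{2895987}\right) = \frac{2222521}{965329}$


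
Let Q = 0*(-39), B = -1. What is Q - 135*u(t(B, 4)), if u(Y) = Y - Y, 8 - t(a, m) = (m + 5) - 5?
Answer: 0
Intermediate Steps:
Q = 0
t(a, m) = 8 - m (t(a, m) = 8 - ((m + 5) - 5) = 8 - ((5 + m) - 5) = 8 - m)
u(Y) = 0
Q - 135*u(t(B, 4)) = 0 - 135*0 = 0 + 0 = 0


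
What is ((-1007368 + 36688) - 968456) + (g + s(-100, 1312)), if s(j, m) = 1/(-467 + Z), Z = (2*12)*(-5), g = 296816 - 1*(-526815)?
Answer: -654801436/587 ≈ -1.1155e+6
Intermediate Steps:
g = 823631 (g = 296816 + 526815 = 823631)
Z = -120 (Z = 24*(-5) = -120)
s(j, m) = -1/587 (s(j, m) = 1/(-467 - 120) = 1/(-587) = -1/587)
((-1007368 + 36688) - 968456) + (g + s(-100, 1312)) = ((-1007368 + 36688) - 968456) + (823631 - 1/587) = (-970680 - 968456) + 483471396/587 = -1939136 + 483471396/587 = -654801436/587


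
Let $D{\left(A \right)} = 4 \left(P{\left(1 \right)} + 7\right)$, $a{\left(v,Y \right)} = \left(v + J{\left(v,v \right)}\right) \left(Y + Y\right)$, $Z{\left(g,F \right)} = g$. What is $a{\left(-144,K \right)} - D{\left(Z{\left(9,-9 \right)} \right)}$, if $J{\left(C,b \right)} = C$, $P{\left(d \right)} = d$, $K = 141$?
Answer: $-81248$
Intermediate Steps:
$a{\left(v,Y \right)} = 4 Y v$ ($a{\left(v,Y \right)} = \left(v + v\right) \left(Y + Y\right) = 2 v 2 Y = 4 Y v$)
$D{\left(A \right)} = 32$ ($D{\left(A \right)} = 4 \left(1 + 7\right) = 4 \cdot 8 = 32$)
$a{\left(-144,K \right)} - D{\left(Z{\left(9,-9 \right)} \right)} = 4 \cdot 141 \left(-144\right) - 32 = -81216 - 32 = -81248$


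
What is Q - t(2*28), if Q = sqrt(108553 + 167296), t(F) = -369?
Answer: 369 + sqrt(275849) ≈ 894.21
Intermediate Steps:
Q = sqrt(275849) ≈ 525.21
Q - t(2*28) = sqrt(275849) - 1*(-369) = sqrt(275849) + 369 = 369 + sqrt(275849)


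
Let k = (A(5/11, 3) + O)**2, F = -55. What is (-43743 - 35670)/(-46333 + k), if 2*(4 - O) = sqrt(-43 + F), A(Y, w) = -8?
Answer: 158826*I/(56*sqrt(2) + 92683*I) ≈ 1.7136 + 0.0014643*I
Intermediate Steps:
O = 4 - 7*I*sqrt(2)/2 (O = 4 - sqrt(-43 - 55)/2 = 4 - 7*I*sqrt(2)/2 ≈ 4.0 - 4.9497*I)
k = (-4 - 7*I*sqrt(2)/2)**2 (k = (-8 + (4 - 7*I*sqrt(2)/2))**2 = (-4 - 7*I*sqrt(2)/2)**2 ≈ -8.5 + 39.598*I)
(-43743 - 35670)/(-46333 + k) = (-43743 - 35670)/(-46333 + (-17/2 + 28*I*sqrt(2))) = -79413/(-92683/2 + 28*I*sqrt(2))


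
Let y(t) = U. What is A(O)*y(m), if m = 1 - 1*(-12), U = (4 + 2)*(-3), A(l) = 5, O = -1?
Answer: -90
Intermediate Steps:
U = -18 (U = 6*(-3) = -18)
m = 13 (m = 1 + 12 = 13)
y(t) = -18
A(O)*y(m) = 5*(-18) = -90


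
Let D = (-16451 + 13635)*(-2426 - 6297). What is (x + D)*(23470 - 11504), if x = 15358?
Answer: 294116214916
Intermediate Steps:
D = 24563968 (D = -2816*(-8723) = 24563968)
(x + D)*(23470 - 11504) = (15358 + 24563968)*(23470 - 11504) = 24579326*11966 = 294116214916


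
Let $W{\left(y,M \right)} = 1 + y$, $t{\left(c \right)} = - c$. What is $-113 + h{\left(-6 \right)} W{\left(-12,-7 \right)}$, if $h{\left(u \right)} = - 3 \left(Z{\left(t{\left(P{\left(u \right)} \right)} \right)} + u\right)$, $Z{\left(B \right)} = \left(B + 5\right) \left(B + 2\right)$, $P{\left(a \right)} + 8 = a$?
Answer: $9721$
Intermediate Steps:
$P{\left(a \right)} = -8 + a$
$Z{\left(B \right)} = \left(2 + B\right) \left(5 + B\right)$ ($Z{\left(B \right)} = \left(5 + B\right) \left(2 + B\right) = \left(2 + B\right) \left(5 + B\right)$)
$h{\left(u \right)} = -198 - 3 \left(8 - u\right)^{2} + 18 u$ ($h{\left(u \right)} = - 3 \left(\left(10 + \left(- (-8 + u)\right)^{2} + 7 \left(- (-8 + u)\right)\right) + u\right) = - 3 \left(\left(10 + \left(8 - u\right)^{2} + 7 \left(8 - u\right)\right) + u\right) = - 3 \left(\left(10 + \left(8 - u\right)^{2} - \left(-56 + 7 u\right)\right) + u\right) = - 3 \left(\left(66 + \left(8 - u\right)^{2} - 7 u\right) + u\right) = - 3 \left(66 + \left(8 - u\right)^{2} - 6 u\right) = -198 - 3 \left(8 - u\right)^{2} + 18 u$)
$-113 + h{\left(-6 \right)} W{\left(-12,-7 \right)} = -113 + \left(-390 - 3 \left(-6\right)^{2} + 66 \left(-6\right)\right) \left(1 - 12\right) = -113 + \left(-390 - 108 - 396\right) \left(-11\right) = -113 - -9834 = -113 + 9834 = 9721$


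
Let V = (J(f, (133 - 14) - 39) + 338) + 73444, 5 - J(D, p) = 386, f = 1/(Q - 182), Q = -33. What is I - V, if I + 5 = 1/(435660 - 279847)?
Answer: -11437609077/155813 ≈ -73406.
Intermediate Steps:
f = -1/215 (f = 1/(-33 - 182) = 1/(-215) = -1/215 ≈ -0.0046512)
J(D, p) = -381 (J(D, p) = 5 - 1*386 = 5 - 386 = -381)
V = 73401 (V = (-381 + 338) + 73444 = -43 + 73444 = 73401)
I = -779064/155813 (I = -5 + 1/(435660 - 279847) = -5 + 1/155813 = -779064/155813 ≈ -5.0000)
I - V = -779064/155813 - 1*73401 = -779064/155813 - 73401 = -11437609077/155813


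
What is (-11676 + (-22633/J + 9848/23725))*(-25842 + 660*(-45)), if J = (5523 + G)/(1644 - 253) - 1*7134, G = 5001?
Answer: 5082371273324672641/7839428025 ≈ 6.4831e+8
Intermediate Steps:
J = -9912870/1391 (J = (5523 + 5001)/(1644 - 253) - 1*7134 = 10524/1391 - 7134 = -9912870/1391 ≈ -7126.4)
(-11676 + (-22633/J + 9848/23725))*(-25842 + 660*(-45)) = (-11676 + (-22633/(-9912870/1391) + 9848/23725))*(-25842 + 660*(-45)) = (-11676 + (-22633*(-1391/9912870) + 9848*(1/23725)))*(-25842 - 29700) = (-11676 + (31482503/9912870 + 9848/23725))*(-55542) = (-11676 + 168908865487/47036568150)*(-55542) = -549030060853913/47036568150*(-55542) = 5082371273324672641/7839428025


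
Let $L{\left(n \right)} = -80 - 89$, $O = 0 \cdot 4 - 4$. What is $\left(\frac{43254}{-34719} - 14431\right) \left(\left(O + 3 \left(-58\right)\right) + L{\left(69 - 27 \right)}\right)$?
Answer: $\frac{57957460207}{11573} \approx 5.008 \cdot 10^{6}$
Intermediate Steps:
$O = -4$ ($O = 0 - 4 = -4$)
$L{\left(n \right)} = -169$ ($L{\left(n \right)} = -80 - 89 = -169$)
$\left(\frac{43254}{-34719} - 14431\right) \left(\left(O + 3 \left(-58\right)\right) + L{\left(69 - 27 \right)}\right) = \left(\frac{43254}{-34719} - 14431\right) \left(\left(-4 + 3 \left(-58\right)\right) - 169\right) = \left(43254 \left(- \frac{1}{34719}\right) - 14431\right) \left(\left(-4 - 174\right) - 169\right) = \left(- \frac{14418}{11573} - 14431\right) \left(-178 - 169\right) = \left(- \frac{167024381}{11573}\right) \left(-347\right) = \frac{57957460207}{11573}$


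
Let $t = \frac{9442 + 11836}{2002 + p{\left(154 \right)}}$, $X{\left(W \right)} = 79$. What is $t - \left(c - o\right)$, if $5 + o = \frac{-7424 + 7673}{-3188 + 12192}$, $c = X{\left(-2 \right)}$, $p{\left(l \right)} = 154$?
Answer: $- \frac{359634115}{4853156} \approx -74.103$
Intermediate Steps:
$c = 79$
$o = - \frac{44771}{9004}$ ($o = -5 + \frac{-7424 + 7673}{-3188 + 12192} = -5 + \frac{249}{9004} = - \frac{44771}{9004} \approx -4.9723$)
$t = \frac{10639}{1078}$ ($t = \frac{9442 + 11836}{2002 + 154} = \frac{21278}{2156} = 21278 \cdot \frac{1}{2156} = \frac{10639}{1078} \approx 9.8692$)
$t - \left(c - o\right) = \frac{10639}{1078} - \left(79 - - \frac{44771}{9004}\right) = \frac{10639}{1078} - \left(79 + \frac{44771}{9004}\right) = \frac{10639}{1078} - \frac{756087}{9004} = - \frac{359634115}{4853156}$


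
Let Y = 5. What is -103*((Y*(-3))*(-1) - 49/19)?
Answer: -24308/19 ≈ -1279.4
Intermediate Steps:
-103*((Y*(-3))*(-1) - 49/19) = -103*((5*(-3))*(-1) - 49/19) = -103*(-15*(-1) - 49*1/19) = -103*(15 - 49/19) = -103*236/19 = -24308/19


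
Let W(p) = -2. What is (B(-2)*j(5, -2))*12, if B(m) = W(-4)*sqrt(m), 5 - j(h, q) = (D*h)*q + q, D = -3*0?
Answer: -168*I*sqrt(2) ≈ -237.59*I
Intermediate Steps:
D = 0
j(h, q) = 5 - q (j(h, q) = 5 - ((0*h)*q + q) = 5 - (0*q + q) = 5 - (0 + q) = 5 - q)
B(m) = -2*sqrt(m)
(B(-2)*j(5, -2))*12 = ((-2*I*sqrt(2))*(5 - 1*(-2)))*12 = ((-2*I*sqrt(2))*(5 + 2))*12 = (-2*I*sqrt(2)*7)*12 = -14*I*sqrt(2)*12 = -168*I*sqrt(2)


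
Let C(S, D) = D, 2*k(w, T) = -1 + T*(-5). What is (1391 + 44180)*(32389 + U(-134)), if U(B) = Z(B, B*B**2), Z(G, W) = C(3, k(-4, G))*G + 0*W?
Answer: -566629814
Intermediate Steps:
k(w, T) = -1/2 - 5*T/2 (k(w, T) = (-1 + T*(-5))/2 = (-1 - 5*T)/2 = -1/2 - 5*T/2)
Z(G, W) = G*(-1/2 - 5*G/2) (Z(G, W) = (-1/2 - 5*G/2)*G + 0*W = G*(-1/2 - 5*G/2) + 0 = G*(-1/2 - 5*G/2))
U(B) = -B*(1 + 5*B)/2
(1391 + 44180)*(32389 + U(-134)) = (1391 + 44180)*(32389 - 1/2*(-134)*(1 + 5*(-134))) = 45571*(32389 - 1/2*(-134)*(1 - 670)) = 45571*(32389 - 1/2*(-134)*(-669)) = 45571*(32389 - 44823) = 45571*(-12434) = -566629814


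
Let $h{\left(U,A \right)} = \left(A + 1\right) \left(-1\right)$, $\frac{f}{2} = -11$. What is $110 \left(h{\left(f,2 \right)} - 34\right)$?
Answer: $-4070$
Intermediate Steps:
$f = -22$ ($f = 2 \left(-11\right) = -22$)
$h{\left(U,A \right)} = -1 - A$ ($h{\left(U,A \right)} = \left(1 + A\right) \left(-1\right) = -1 - A$)
$110 \left(h{\left(f,2 \right)} - 34\right) = 110 \left(\left(-1 - 2\right) - 34\right) = 110 \left(-3 - 34\right) = 110 \left(-37\right) = -4070$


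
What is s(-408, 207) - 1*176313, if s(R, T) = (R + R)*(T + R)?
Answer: -12297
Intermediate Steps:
s(R, T) = 2*R*(R + T) (s(R, T) = (2*R)*(R + T) = 2*R*(R + T))
s(-408, 207) - 1*176313 = 2*(-408)*(-408 + 207) - 1*176313 = 2*(-408)*(-201) - 176313 = 164016 - 176313 = -12297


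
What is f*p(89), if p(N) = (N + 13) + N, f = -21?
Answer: -4011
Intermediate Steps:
p(N) = 13 + 2*N (p(N) = (13 + N) + N = 13 + 2*N)
f*p(89) = -21*(13 + 2*89) = -21*(13 + 178) = -21*191 = -4011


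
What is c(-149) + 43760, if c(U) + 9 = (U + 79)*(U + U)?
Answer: 64611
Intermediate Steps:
c(U) = -9 + 2*U*(79 + U) (c(U) = -9 + (U + 79)*(U + U) = -9 + (79 + U)*(2*U) = -9 + 2*U*(79 + U))
c(-149) + 43760 = (-9 + 2*(-149)² + 158*(-149)) + 43760 = (-9 + 2*22201 - 23542) + 43760 = (-9 + 44402 - 23542) + 43760 = 20851 + 43760 = 64611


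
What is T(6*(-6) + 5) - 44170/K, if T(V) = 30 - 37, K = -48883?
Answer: -298011/48883 ≈ -6.0964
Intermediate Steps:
T(V) = -7
T(6*(-6) + 5) - 44170/K = -7 - 44170/(-48883) = -7 - 44170*(-1)/48883 = -7 - 1*(-44170/48883) = -7 + 44170/48883 = -298011/48883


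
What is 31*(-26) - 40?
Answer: -846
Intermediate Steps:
31*(-26) - 40 = -806 - 40 = -846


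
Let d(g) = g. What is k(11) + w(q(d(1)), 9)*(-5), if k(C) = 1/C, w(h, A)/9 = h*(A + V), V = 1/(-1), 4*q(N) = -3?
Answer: 2971/11 ≈ 270.09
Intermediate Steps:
q(N) = -¾ (q(N) = (¼)*(-3) = -¾)
V = -1 (V = 1*(-1) = -1)
w(h, A) = 9*h*(-1 + A) (w(h, A) = 9*(h*(A - 1)) = 9*(h*(-1 + A)) = 9*h*(-1 + A))
k(11) + w(q(d(1)), 9)*(-5) = 1/11 + (9*(-¾)*(-1 + 9))*(-5) = 1/11 + (9*(-¾)*8)*(-5) = 1/11 - 54*(-5) = 1/11 + 270 = 2971/11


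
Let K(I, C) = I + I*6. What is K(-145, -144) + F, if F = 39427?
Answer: 38412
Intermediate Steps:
K(I, C) = 7*I (K(I, C) = I + 6*I = 7*I)
K(-145, -144) + F = 7*(-145) + 39427 = -1015 + 39427 = 38412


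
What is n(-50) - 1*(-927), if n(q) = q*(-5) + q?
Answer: 1127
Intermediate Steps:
n(q) = -4*q (n(q) = -5*q + q = -4*q)
n(-50) - 1*(-927) = -4*(-50) - 1*(-927) = 200 + 927 = 1127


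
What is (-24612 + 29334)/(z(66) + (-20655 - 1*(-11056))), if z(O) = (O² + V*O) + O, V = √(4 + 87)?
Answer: -24445794/26404933 - 311652*√91/26404933 ≈ -1.0384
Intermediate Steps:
V = √91 ≈ 9.5394
z(O) = O + O² + O*√91 (z(O) = (O² + √91*O) + O = (O² + O*√91) + O = O + O² + O*√91)
(-24612 + 29334)/(z(66) + (-20655 - 1*(-11056))) = (-24612 + 29334)/(66*(1 + 66 + √91) + (-20655 - 1*(-11056))) = 4722/(66*(67 + √91) + (-20655 + 11056)) = 4722/((4422 + 66*√91) - 9599) = 4722/(-5177 + 66*√91)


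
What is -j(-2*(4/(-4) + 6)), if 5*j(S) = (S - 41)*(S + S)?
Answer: -204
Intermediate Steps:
j(S) = 2*S*(-41 + S)/5 (j(S) = ((S - 41)*(S + S))/5 = ((-41 + S)*(2*S))/5 = (2*S*(-41 + S))/5 = 2*S*(-41 + S)/5)
-j(-2*(4/(-4) + 6)) = -2*(-2*(4/(-4) + 6))*(-41 - 2*(4/(-4) + 6))/5 = -2*(-2*(4*(-1/4) + 6))*(-41 - 2*(4*(-1/4) + 6))/5 = -2*(-2*(-1 + 6))*(-41 - 2*(-1 + 6))/5 = -2*(-2*5)*(-41 - 2*5)/5 = -2*(-10)*(-41 - 10)/5 = -2*(-10)*(-51)/5 = -1*204 = -204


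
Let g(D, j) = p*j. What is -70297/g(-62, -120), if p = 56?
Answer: 70297/6720 ≈ 10.461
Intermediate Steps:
g(D, j) = 56*j
-70297/g(-62, -120) = -70297/(56*(-120)) = -70297/(-6720) = -70297*(-1/6720) = 70297/6720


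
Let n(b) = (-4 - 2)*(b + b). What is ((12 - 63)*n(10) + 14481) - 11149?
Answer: 9452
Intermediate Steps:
n(b) = -12*b
((12 - 63)*n(10) + 14481) - 11149 = ((12 - 63)*(-12*10) + 14481) - 11149 = (-51*(-120) + 14481) - 11149 = (6120 + 14481) - 11149 = 20601 - 11149 = 9452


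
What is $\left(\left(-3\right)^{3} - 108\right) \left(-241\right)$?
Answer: $32535$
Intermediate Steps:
$\left(\left(-3\right)^{3} - 108\right) \left(-241\right) = \left(-27 - 108\right) \left(-241\right) = \left(-135\right) \left(-241\right) = 32535$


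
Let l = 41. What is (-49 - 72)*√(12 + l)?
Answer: -121*√53 ≈ -880.89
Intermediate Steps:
(-49 - 72)*√(12 + l) = (-49 - 72)*√(12 + 41) = -121*√53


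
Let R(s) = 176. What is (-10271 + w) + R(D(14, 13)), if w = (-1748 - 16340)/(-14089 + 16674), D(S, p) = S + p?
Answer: -26113663/2585 ≈ -10102.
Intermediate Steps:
w = -18088/2585 ≈ -6.9973
(-10271 + w) + R(D(14, 13)) = (-10271 - 18088/2585) + 176 = -26568623/2585 + 176 = -26113663/2585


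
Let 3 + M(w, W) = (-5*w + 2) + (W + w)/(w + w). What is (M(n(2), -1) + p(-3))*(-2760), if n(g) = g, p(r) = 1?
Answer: 26910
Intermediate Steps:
M(w, W) = -1 - 5*w + (W + w)/(2*w) (M(w, W) = -3 + ((-5*w + 2) + (W + w)/(w + w)) = -3 + ((2 - 5*w) + (W + w)/((2*w))) = -3 + ((2 - 5*w) + (W + w)*(1/(2*w))) = -3 + ((2 - 5*w) + (W + w)/(2*w)) = -3 + (2 - 5*w + (W + w)/(2*w)) = -1 - 5*w + (W + w)/(2*w))
(M(n(2), -1) + p(-3))*(-2760) = ((½)*(-1 - 1*2 - 10*2²)/2 + 1)*(-2760) = ((½)*(½)*(-1 - 2 - 10*4) + 1)*(-2760) = ((½)*(½)*(-1 - 2 - 40) + 1)*(-2760) = ((½)*(½)*(-43) + 1)*(-2760) = (-43/4 + 1)*(-2760) = -39/4*(-2760) = 26910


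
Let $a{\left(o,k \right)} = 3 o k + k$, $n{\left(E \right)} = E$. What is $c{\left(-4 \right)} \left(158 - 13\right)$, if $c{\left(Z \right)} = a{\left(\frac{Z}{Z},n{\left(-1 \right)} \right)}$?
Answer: $-580$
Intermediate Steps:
$a{\left(o,k \right)} = k + 3 k o$ ($a{\left(o,k \right)} = 3 k o + k = k + 3 k o$)
$c{\left(Z \right)} = -4$ ($c{\left(Z \right)} = - (1 + 3 \frac{Z}{Z}) = - (1 + 3 \cdot 1) = - (1 + 3) = \left(-1\right) 4 = -4$)
$c{\left(-4 \right)} \left(158 - 13\right) = - 4 \left(158 - 13\right) = \left(-4\right) 145 = -580$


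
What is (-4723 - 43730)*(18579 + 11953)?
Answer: -1479366996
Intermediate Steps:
(-4723 - 43730)*(18579 + 11953) = -48453*30532 = -1479366996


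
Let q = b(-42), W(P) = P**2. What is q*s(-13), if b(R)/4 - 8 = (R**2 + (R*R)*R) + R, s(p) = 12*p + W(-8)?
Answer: 26627744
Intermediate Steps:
s(p) = 64 + 12*p (s(p) = 12*p + (-8)**2 = 12*p + 64 = 64 + 12*p)
b(R) = 32 + 4*R + 4*R**2 + 4*R**3 (b(R) = 32 + 4*((R**2 + (R*R)*R) + R) = 32 + 4*((R**2 + R**2*R) + R) = 32 + 4*((R**2 + R**3) + R) = 32 + 4*(R + R**2 + R**3) = 32 + (4*R + 4*R**2 + 4*R**3) = 32 + 4*R + 4*R**2 + 4*R**3)
q = -289432 (q = 32 + 4*(-42) + 4*(-42)**2 + 4*(-42)**3 = 32 - 168 + 4*1764 + 4*(-74088) = 32 - 168 + 7056 - 296352 = -289432)
q*s(-13) = -289432*(64 + 12*(-13)) = -289432*(64 - 156) = -289432*(-92) = 26627744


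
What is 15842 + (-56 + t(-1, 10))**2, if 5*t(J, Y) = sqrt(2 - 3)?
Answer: 474449/25 - 112*I/5 ≈ 18978.0 - 22.4*I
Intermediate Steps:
t(J, Y) = I/5 (t(J, Y) = sqrt(2 - 3)/5 = sqrt(-1)/5 = I/5)
15842 + (-56 + t(-1, 10))**2 = 15842 + (-56 + I/5)**2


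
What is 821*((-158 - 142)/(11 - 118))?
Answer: 246300/107 ≈ 2301.9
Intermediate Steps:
821*((-158 - 142)/(11 - 118)) = 821*(-300/(-107)) = 821*(-300*(-1/107)) = 821*(300/107) = 246300/107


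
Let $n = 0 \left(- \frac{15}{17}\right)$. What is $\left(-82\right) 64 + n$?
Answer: $-5248$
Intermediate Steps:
$n = 0$ ($n = 0 \left(\left(-15\right) \frac{1}{17}\right) = 0 \left(- \frac{15}{17}\right) = 0$)
$\left(-82\right) 64 + n = \left(-82\right) 64 + 0 = -5248 + 0 = -5248$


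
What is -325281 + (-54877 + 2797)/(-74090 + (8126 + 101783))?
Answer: -1664470317/5117 ≈ -3.2528e+5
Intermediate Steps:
-325281 + (-54877 + 2797)/(-74090 + (8126 + 101783)) = -325281 - 52080/(-74090 + 109909) = -325281 - 52080/35819 = -325281 - 52080*1/35819 = -325281 - 7440/5117 = -1664470317/5117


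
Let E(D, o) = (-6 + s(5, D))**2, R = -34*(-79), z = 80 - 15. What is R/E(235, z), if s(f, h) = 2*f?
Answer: 1343/8 ≈ 167.88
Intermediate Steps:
z = 65
R = 2686
E(D, o) = 16 (E(D, o) = (-6 + 2*5)**2 = (-6 + 10)**2 = 4**2 = 16)
R/E(235, z) = 2686/16 = 2686*(1/16) = 1343/8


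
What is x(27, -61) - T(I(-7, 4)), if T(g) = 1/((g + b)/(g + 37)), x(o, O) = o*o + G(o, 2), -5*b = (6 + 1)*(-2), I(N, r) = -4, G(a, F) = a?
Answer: 1567/2 ≈ 783.50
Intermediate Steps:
b = 14/5 (b = -(6 + 1)*(-2)/5 = -7*(-2)/5 = -1/5*(-14) = 14/5 ≈ 2.8000)
x(o, O) = o + o**2 (x(o, O) = o*o + o = o**2 + o = o + o**2)
T(g) = (37 + g)/(14/5 + g) (T(g) = 1/((g + 14/5)/(g + 37)) = 1/((14/5 + g)/(37 + g)) = (37 + g)/(14/5 + g))
x(27, -61) - T(I(-7, 4)) = 27*(1 + 27) - 5*(37 - 4)/(14 + 5*(-4)) = 27*28 - 5*33/(14 - 20) = 756 - 5*33/(-6) = 756 - 5*(-1)*33/6 = 756 - 1*(-55/2) = 756 + 55/2 = 1567/2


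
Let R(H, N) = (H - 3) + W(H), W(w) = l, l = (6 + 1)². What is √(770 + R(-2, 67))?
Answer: √814 ≈ 28.531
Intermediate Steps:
l = 49 (l = 7² = 49)
W(w) = 49
R(H, N) = 46 + H (R(H, N) = (H - 3) + 49 = (-3 + H) + 49 = 46 + H)
√(770 + R(-2, 67)) = √(770 + (46 - 2)) = √(770 + 44) = √814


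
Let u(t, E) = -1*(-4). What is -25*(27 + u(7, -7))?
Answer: -775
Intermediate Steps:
u(t, E) = 4
-25*(27 + u(7, -7)) = -25*(27 + 4) = -25*31 = -775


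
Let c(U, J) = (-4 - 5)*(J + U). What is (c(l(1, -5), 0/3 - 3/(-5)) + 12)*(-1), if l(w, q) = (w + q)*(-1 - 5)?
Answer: 1047/5 ≈ 209.40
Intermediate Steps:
l(w, q) = -6*q - 6*w (l(w, q) = (q + w)*(-6) = -6*q - 6*w)
c(U, J) = -9*J - 9*U (c(U, J) = -9*(J + U) = -9*J - 9*U)
(c(l(1, -5), 0/3 - 3/(-5)) + 12)*(-1) = ((-9*(0/3 - 3/(-5)) - 9*(-6*(-5) - 6*1)) + 12)*(-1) = ((-9*(0*(⅓) - 3*(-⅕)) - 9*(30 - 6)) + 12)*(-1) = ((-9*(0 + ⅗) - 9*24) + 12)*(-1) = ((-9*⅗ - 216) + 12)*(-1) = ((-27/5 - 216) + 12)*(-1) = (-1107/5 + 12)*(-1) = -1047/5*(-1) = 1047/5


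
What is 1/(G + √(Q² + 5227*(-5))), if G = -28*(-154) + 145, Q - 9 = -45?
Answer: 4457/19889688 - I*√24839/19889688 ≈ 0.00022409 - 7.9239e-6*I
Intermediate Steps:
Q = -36 (Q = 9 - 45 = -36)
G = 4457 (G = 4312 + 145 = 4457)
1/(G + √(Q² + 5227*(-5))) = 1/(4457 + √((-36)² + 5227*(-5))) = 1/(4457 + √(1296 - 26135)) = 1/(4457 + √(-24839)) = 1/(4457 + I*√24839)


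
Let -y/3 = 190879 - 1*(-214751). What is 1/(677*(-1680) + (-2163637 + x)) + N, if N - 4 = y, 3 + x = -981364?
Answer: -5211148798505/4282364 ≈ -1.2169e+6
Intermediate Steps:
x = -981367 (x = -3 - 981364 = -981367)
y = -1216890 (y = -3*(190879 - 1*(-214751)) = -3*(190879 + 214751) = -3*405630 = -1216890)
N = -1216886 (N = 4 - 1216890 = -1216886)
1/(677*(-1680) + (-2163637 + x)) + N = 1/(677*(-1680) + (-2163637 - 981367)) - 1216886 = 1/(-1137360 - 3145004) - 1216886 = 1/(-4282364) - 1216886 = -1/4282364 - 1216886 = -5211148798505/4282364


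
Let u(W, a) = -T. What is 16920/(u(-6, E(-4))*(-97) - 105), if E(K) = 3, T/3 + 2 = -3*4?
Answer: -5640/1393 ≈ -4.0488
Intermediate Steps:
T = -42 (T = -6 + 3*(-3*4) = -6 + 3*(-12) = -6 - 36 = -42)
u(W, a) = 42 (u(W, a) = -1*(-42) = 42)
16920/(u(-6, E(-4))*(-97) - 105) = 16920/(42*(-97) - 105) = 16920/(-4074 - 105) = 16920/(-4179) = 16920*(-1/4179) = -5640/1393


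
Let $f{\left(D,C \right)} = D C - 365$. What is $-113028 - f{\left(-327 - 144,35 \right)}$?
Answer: $-96178$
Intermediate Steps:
$f{\left(D,C \right)} = -365 + C D$ ($f{\left(D,C \right)} = C D - 365 = -365 + C D$)
$-113028 - f{\left(-327 - 144,35 \right)} = -113028 - \left(-365 + 35 \left(-327 - 144\right)\right) = -113028 - \left(-365 + 35 \left(-471\right)\right) = -113028 - \left(-365 - 16485\right) = -113028 - -16850 = -113028 + 16850 = -96178$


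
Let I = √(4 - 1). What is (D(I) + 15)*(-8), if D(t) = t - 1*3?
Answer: -96 - 8*√3 ≈ -109.86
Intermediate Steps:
I = √3 ≈ 1.7320
D(t) = -3 + t (D(t) = t - 3 = -3 + t)
(D(I) + 15)*(-8) = ((-3 + √3) + 15)*(-8) = (12 + √3)*(-8) = -96 - 8*√3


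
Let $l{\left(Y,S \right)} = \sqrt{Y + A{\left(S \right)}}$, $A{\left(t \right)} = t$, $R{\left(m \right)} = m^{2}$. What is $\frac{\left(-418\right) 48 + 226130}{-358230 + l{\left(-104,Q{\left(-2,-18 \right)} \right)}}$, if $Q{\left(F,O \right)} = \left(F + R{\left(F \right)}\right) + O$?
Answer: $- \frac{1230317053}{2138812217} - \frac{103033 i \sqrt{30}}{32082183255} \approx -0.57523 - 1.759 \cdot 10^{-5} i$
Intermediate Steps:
$Q{\left(F,O \right)} = F + O + F^{2}$ ($Q{\left(F,O \right)} = \left(F + F^{2}\right) + O = F + O + F^{2}$)
$l{\left(Y,S \right)} = \sqrt{S + Y}$ ($l{\left(Y,S \right)} = \sqrt{Y + S} = \sqrt{S + Y}$)
$\frac{\left(-418\right) 48 + 226130}{-358230 + l{\left(-104,Q{\left(-2,-18 \right)} \right)}} = \frac{\left(-418\right) 48 + 226130}{-358230 + \sqrt{\left(-2 - 18 + \left(-2\right)^{2}\right) - 104}} = \frac{-20064 + 226130}{-358230 + \sqrt{\left(-2 - 18 + 4\right) - 104}} = \frac{206066}{-358230 + \sqrt{-16 - 104}} = \frac{206066}{-358230 + \sqrt{-120}} = \frac{206066}{-358230 + 2 i \sqrt{30}}$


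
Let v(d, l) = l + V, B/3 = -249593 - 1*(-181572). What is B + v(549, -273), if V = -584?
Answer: -204920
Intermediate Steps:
B = -204063 (B = 3*(-249593 - 1*(-181572)) = 3*(-249593 + 181572) = 3*(-68021) = -204063)
v(d, l) = -584 + l (v(d, l) = l - 584 = -584 + l)
B + v(549, -273) = -204063 + (-584 - 273) = -204063 - 857 = -204920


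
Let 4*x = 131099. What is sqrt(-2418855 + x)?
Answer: I*sqrt(9544321)/2 ≈ 1544.7*I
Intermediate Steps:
x = 131099/4 (x = (1/4)*131099 = 131099/4 ≈ 32775.)
sqrt(-2418855 + x) = sqrt(-2418855 + 131099/4) = sqrt(-9544321/4) = I*sqrt(9544321)/2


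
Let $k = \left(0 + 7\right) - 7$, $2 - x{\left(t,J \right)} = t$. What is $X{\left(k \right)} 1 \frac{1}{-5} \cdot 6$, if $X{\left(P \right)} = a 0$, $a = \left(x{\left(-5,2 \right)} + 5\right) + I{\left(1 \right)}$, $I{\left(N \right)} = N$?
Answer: $0$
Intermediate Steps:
$x{\left(t,J \right)} = 2 - t$
$k = 0$ ($k = 7 - 7 = 0$)
$a = 13$ ($a = \left(\left(2 - -5\right) + 5\right) + 1 = \left(\left(2 + 5\right) + 5\right) + 1 = \left(7 + 5\right) + 1 = 12 + 1 = 13$)
$X{\left(P \right)} = 0$ ($X{\left(P \right)} = 13 \cdot 0 = 0$)
$X{\left(k \right)} 1 \frac{1}{-5} \cdot 6 = 0 \cdot 1 \frac{1}{-5} \cdot 6 = 0 \cdot 1 \left(- \frac{1}{5}\right) 6 = 0 \left(\left(- \frac{1}{5}\right) 6\right) = 0 \left(- \frac{6}{5}\right) = 0$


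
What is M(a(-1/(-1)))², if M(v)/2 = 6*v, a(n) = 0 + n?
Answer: 144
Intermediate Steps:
a(n) = n
M(v) = 12*v (M(v) = 2*(6*v) = 12*v)
M(a(-1/(-1)))² = (12*(-1/(-1)))² = (12*(-1*(-1)))² = (12*1)² = 12² = 144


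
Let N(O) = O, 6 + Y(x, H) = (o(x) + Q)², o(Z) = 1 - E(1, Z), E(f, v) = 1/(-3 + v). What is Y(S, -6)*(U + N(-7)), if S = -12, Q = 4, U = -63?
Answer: -61964/45 ≈ -1377.0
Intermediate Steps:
o(Z) = 1 - 1/(-3 + Z)
Y(x, H) = -6 + (4 + (-4 + x)/(-3 + x))² (Y(x, H) = -6 + ((-4 + x)/(-3 + x) + 4)² = -6 + (4 + (-4 + x)/(-3 + x))²)
Y(S, -6)*(U + N(-7)) = (-6 + (-16 + 5*(-12))²/(-3 - 12)²)*(-63 - 7) = (-6 + (-16 - 60)²/(-15)²)*(-70) = (-6 + (-76)²*(1/225))*(-70) = (-6 + 5776*(1/225))*(-70) = (-6 + 5776/225)*(-70) = (4426/225)*(-70) = -61964/45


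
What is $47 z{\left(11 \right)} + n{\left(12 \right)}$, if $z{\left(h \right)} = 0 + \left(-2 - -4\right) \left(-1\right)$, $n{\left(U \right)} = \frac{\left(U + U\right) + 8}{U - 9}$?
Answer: $- \frac{250}{3} \approx -83.333$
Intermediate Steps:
$n{\left(U \right)} = \frac{8 + 2 U}{-9 + U}$ ($n{\left(U \right)} = \frac{2 U + 8}{-9 + U} = \frac{8 + 2 U}{-9 + U}$)
$z{\left(h \right)} = -2$ ($z{\left(h \right)} = 0 + \left(-2 + 4\right) \left(-1\right) = 0 + 2 \left(-1\right) = 0 - 2 = -2$)
$47 z{\left(11 \right)} + n{\left(12 \right)} = 47 \left(-2\right) + \frac{2 \left(4 + 12\right)}{-9 + 12} = -94 + 2 \cdot \frac{1}{3} \cdot 16 = -94 + \frac{32}{3} = - \frac{250}{3}$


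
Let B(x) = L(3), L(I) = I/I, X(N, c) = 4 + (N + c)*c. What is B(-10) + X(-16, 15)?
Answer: -10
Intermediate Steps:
X(N, c) = 4 + c*(N + c)
L(I) = 1
B(x) = 1
B(-10) + X(-16, 15) = 1 + (4 + 15² - 16*15) = 1 + (4 + 225 - 240) = 1 - 11 = -10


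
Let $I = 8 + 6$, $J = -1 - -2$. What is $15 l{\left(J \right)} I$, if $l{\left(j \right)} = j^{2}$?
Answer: $210$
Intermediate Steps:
$J = 1$ ($J = -1 + 2 = 1$)
$I = 14$
$15 l{\left(J \right)} I = 15 \cdot 1^{2} \cdot 14 = 15 \cdot 1 \cdot 14 = 15 \cdot 14 = 210$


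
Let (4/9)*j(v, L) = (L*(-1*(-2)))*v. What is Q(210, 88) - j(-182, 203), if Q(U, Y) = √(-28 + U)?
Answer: 166257 + √182 ≈ 1.6627e+5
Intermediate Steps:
j(v, L) = 9*L*v/2 (j(v, L) = 9*((L*(-1*(-2)))*v)/4 = 9*((L*2)*v)/4 = 9*((2*L)*v)/4 = 9*(2*L*v)/4 = 9*L*v/2)
Q(210, 88) - j(-182, 203) = √(-28 + 210) - 9*203*(-182)/2 = √182 - 1*(-166257) = √182 + 166257 = 166257 + √182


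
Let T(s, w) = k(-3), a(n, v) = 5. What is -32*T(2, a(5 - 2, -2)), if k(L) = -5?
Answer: 160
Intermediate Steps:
T(s, w) = -5
-32*T(2, a(5 - 2, -2)) = -32*(-5) = 160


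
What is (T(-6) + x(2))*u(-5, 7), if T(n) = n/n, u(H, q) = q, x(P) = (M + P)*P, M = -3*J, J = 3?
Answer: -91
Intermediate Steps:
M = -9 (M = -3*3 = -9)
x(P) = P*(-9 + P) (x(P) = (-9 + P)*P = P*(-9 + P))
T(n) = 1
(T(-6) + x(2))*u(-5, 7) = (1 + 2*(-9 + 2))*7 = (1 + 2*(-7))*7 = (1 - 14)*7 = -13*7 = -91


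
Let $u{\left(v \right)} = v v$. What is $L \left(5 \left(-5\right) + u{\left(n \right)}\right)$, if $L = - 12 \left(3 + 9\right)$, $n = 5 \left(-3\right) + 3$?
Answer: $-17136$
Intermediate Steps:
$n = -12$ ($n = -15 + 3 = -12$)
$u{\left(v \right)} = v^{2}$
$L = -144$ ($L = \left(-12\right) 12 = -144$)
$L \left(5 \left(-5\right) + u{\left(n \right)}\right) = - 144 \left(5 \left(-5\right) + \left(-12\right)^{2}\right) = - 144 \left(-25 + 144\right) = \left(-144\right) 119 = -17136$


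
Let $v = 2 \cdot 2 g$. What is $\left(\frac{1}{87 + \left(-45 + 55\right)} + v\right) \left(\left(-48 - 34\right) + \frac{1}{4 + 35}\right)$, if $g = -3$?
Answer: $\frac{3718111}{3783} \approx 982.85$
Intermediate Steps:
$v = -12$ ($v = 2 \cdot 2 \left(-3\right) = 4 \left(-3\right) = -12$)
$\left(\frac{1}{87 + \left(-45 + 55\right)} + v\right) \left(\left(-48 - 34\right) + \frac{1}{4 + 35}\right) = \left(\frac{1}{87 + \left(-45 + 55\right)} - 12\right) \left(\left(-48 - 34\right) + \frac{1}{4 + 35}\right) = \left(\frac{1}{87 + 10} - 12\right) \left(-82 + \frac{1}{39}\right) = \left(\frac{1}{97} - 12\right) \left(-82 + \frac{1}{39}\right) = \left(\frac{1}{97} - 12\right) \left(- \frac{3197}{39}\right) = \left(- \frac{1163}{97}\right) \left(- \frac{3197}{39}\right) = \frac{3718111}{3783}$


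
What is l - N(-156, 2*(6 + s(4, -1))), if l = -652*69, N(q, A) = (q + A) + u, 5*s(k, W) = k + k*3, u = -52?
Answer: -223992/5 ≈ -44798.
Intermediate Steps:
s(k, W) = 4*k/5 (s(k, W) = (k + k*3)/5 = (k + 3*k)/5 = (4*k)/5 = 4*k/5)
N(q, A) = -52 + A + q (N(q, A) = (q + A) - 52 = (A + q) - 52 = -52 + A + q)
l = -44988
l - N(-156, 2*(6 + s(4, -1))) = -44988 - (-52 + 2*(6 + (4/5)*4) - 156) = -44988 - (-52 + 2*(6 + 16/5) - 156) = -44988 - (-52 + 2*(46/5) - 156) = -44988 - (-52 + 92/5 - 156) = -44988 - 1*(-948/5) = -44988 + 948/5 = -223992/5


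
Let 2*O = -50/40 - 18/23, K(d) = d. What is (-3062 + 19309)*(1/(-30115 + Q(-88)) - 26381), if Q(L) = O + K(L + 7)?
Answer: -2381476451120305/5556251 ≈ -4.2861e+8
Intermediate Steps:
O = -187/184 (O = (-50/40 - 18/23)/2 = (-50*1/40 - 18*1/23)/2 = (-5/4 - 18/23)/2 = (½)*(-187/92) = -187/184 ≈ -1.0163)
Q(L) = 1101/184 + L (Q(L) = -187/184 + (L + 7) = -187/184 + (7 + L) = 1101/184 + L)
(-3062 + 19309)*(1/(-30115 + Q(-88)) - 26381) = (-3062 + 19309)*(1/(-30115 + (1101/184 - 88)) - 26381) = 16247*(1/(-30115 - 15091/184) - 26381) = 16247*(1/(-5556251/184) - 26381) = 16247*(-184/5556251 - 26381) = 16247*(-146579457815/5556251) = -2381476451120305/5556251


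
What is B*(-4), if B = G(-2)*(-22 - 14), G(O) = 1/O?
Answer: -72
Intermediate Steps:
B = 18 (B = (-22 - 14)/(-2) = -½*(-36) = 18)
B*(-4) = 18*(-4) = -72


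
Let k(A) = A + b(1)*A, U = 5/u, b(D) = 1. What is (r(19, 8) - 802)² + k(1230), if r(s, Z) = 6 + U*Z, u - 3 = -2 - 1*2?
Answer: 701356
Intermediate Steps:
u = -1 (u = 3 + (-2 - 1*2) = 3 + (-2 - 2) = 3 - 4 = -1)
U = -5 (U = 5/(-1) = 5*(-1) = -5)
r(s, Z) = 6 - 5*Z
k(A) = 2*A (k(A) = A + 1*A = A + A = 2*A)
(r(19, 8) - 802)² + k(1230) = ((6 - 5*8) - 802)² + 2*1230 = ((6 - 40) - 802)² + 2460 = (-34 - 802)² + 2460 = (-836)² + 2460 = 698896 + 2460 = 701356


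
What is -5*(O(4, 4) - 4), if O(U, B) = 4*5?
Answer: -80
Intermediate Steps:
O(U, B) = 20
-5*(O(4, 4) - 4) = -5*(20 - 4) = -5*16 = -80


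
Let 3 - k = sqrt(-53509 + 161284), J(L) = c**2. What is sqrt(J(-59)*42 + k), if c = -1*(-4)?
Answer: sqrt(675 - 15*sqrt(479)) ≈ 18.620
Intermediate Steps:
c = 4
J(L) = 16 (J(L) = 4**2 = 16)
k = 3 - 15*sqrt(479) (k = 3 - sqrt(-53509 + 161284) = 3 - sqrt(107775) = 3 - 15*sqrt(479) ≈ -325.29)
sqrt(J(-59)*42 + k) = sqrt(16*42 + (3 - 15*sqrt(479))) = sqrt(672 + (3 - 15*sqrt(479))) = sqrt(675 - 15*sqrt(479))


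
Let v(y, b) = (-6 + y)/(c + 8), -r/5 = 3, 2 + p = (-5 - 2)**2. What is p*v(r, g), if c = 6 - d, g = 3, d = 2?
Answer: -329/4 ≈ -82.250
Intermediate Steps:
p = 47 (p = -2 + (-5 - 2)**2 = -2 + (-7)**2 = -2 + 49 = 47)
c = 4 (c = 6 - 1*2 = 6 - 2 = 4)
r = -15 (r = -5*3 = -15)
v(y, b) = -1/2 + y/12 (v(y, b) = (-6 + y)/(4 + 8) = (-6 + y)/12 = (-6 + y)*(1/12) = -1/2 + y/12)
p*v(r, g) = 47*(-1/2 + (1/12)*(-15)) = 47*(-1/2 - 5/4) = 47*(-7/4) = -329/4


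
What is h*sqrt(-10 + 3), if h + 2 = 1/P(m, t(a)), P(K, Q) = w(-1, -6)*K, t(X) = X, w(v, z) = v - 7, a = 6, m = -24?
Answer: -383*I*sqrt(7)/192 ≈ -5.2777*I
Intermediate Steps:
w(v, z) = -7 + v
P(K, Q) = -8*K (P(K, Q) = (-7 - 1)*K = -8*K)
h = -383/192 (h = -2 + 1/(-8*(-24)) = -2 + 1/192 = -383/192 ≈ -1.9948)
h*sqrt(-10 + 3) = -383*sqrt(-10 + 3)/192 = -383*I*sqrt(7)/192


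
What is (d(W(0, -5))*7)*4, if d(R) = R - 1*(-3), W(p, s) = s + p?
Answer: -56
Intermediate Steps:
W(p, s) = p + s
d(R) = 3 + R (d(R) = R + 3 = 3 + R)
(d(W(0, -5))*7)*4 = ((3 + (0 - 5))*7)*4 = ((3 - 5)*7)*4 = -2*7*4 = -14*4 = -56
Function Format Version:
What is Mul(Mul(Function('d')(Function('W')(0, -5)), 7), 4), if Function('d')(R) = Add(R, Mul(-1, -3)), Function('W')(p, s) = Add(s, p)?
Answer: -56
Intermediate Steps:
Function('W')(p, s) = Add(p, s)
Function('d')(R) = Add(3, R) (Function('d')(R) = Add(R, 3) = Add(3, R))
Mul(Mul(Function('d')(Function('W')(0, -5)), 7), 4) = Mul(Mul(Add(3, Add(0, -5)), 7), 4) = Mul(Mul(Add(3, -5), 7), 4) = Mul(Mul(-2, 7), 4) = Mul(-14, 4) = -56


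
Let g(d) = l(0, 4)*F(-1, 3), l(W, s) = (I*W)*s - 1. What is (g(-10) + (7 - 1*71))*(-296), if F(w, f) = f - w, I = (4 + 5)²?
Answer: 20128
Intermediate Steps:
I = 81 (I = 9² = 81)
l(W, s) = -1 + 81*W*s (l(W, s) = (81*W)*s - 1 = 81*W*s - 1 = -1 + 81*W*s)
g(d) = -4 (g(d) = (-1 + 81*0*4)*(3 - 1*(-1)) = (-1 + 0)*(3 + 1) = -1*4 = -4)
(g(-10) + (7 - 1*71))*(-296) = (-4 + (7 - 1*71))*(-296) = (-4 + (7 - 71))*(-296) = (-4 - 64)*(-296) = -68*(-296) = 20128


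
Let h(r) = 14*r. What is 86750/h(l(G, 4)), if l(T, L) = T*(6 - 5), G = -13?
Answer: -43375/91 ≈ -476.65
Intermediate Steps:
l(T, L) = T (l(T, L) = T*1 = T)
86750/h(l(G, 4)) = 86750/((14*(-13))) = 86750/(-182) = 86750*(-1/182) = -43375/91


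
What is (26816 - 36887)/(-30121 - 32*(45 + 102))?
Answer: 10071/34825 ≈ 0.28919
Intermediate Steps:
(26816 - 36887)/(-30121 - 32*(45 + 102)) = -10071/(-30121 - 32*147) = -10071/(-30121 - 4704) = -10071/(-34825) = -10071*(-1/34825) = 10071/34825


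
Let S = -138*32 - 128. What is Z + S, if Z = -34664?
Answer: -39208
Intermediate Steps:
S = -4544 (S = -4416 - 128 = -4544)
Z + S = -34664 - 4544 = -39208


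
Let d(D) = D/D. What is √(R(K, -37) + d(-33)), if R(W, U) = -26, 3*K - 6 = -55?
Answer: 5*I ≈ 5.0*I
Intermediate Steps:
K = -49/3 (K = 2 + (⅓)*(-55) = 2 - 55/3 = -49/3 ≈ -16.333)
d(D) = 1
√(R(K, -37) + d(-33)) = √(-26 + 1) = √(-25) = 5*I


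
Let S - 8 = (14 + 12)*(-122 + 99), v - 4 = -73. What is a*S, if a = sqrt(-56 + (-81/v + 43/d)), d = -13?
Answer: -590*I*sqrt(5197218)/299 ≈ -4498.5*I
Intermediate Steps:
v = -69 (v = 4 - 73 = -69)
S = -590 (S = 8 + (14 + 12)*(-122 + 99) = 8 + 26*(-23) = 8 - 598 = -590)
a = I*sqrt(5197218)/299 (a = sqrt(-56 + (-81/(-69) + 43/(-13))) = sqrt(-56 + (-81*(-1/69) + 43*(-1/13))) = sqrt(-56 + (27/23 - 43/13)) = sqrt(-56 - 638/299) = sqrt(-17382/299) = I*sqrt(5197218)/299 ≈ 7.6245*I)
a*S = (I*sqrt(5197218)/299)*(-590) = -590*I*sqrt(5197218)/299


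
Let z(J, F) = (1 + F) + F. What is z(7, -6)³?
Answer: -1331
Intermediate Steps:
z(J, F) = 1 + 2*F
z(7, -6)³ = (1 + 2*(-6))³ = (1 - 12)³ = (-11)³ = -1331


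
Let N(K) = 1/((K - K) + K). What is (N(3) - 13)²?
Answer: 1444/9 ≈ 160.44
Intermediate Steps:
N(K) = 1/K (N(K) = 1/(0 + K) = 1/K)
(N(3) - 13)² = (1/3 - 13)² = (⅓ - 13)² = (-38/3)² = 1444/9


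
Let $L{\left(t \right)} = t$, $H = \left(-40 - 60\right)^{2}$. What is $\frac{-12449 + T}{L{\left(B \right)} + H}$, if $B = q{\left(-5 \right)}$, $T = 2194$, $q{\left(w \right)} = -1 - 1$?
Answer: $- \frac{10255}{9998} \approx -1.0257$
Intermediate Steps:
$q{\left(w \right)} = -2$ ($q{\left(w \right)} = -1 - 1 = -2$)
$B = -2$
$H = 10000$ ($H = \left(-40 - 60\right)^{2} = \left(-100\right)^{2} = 10000$)
$\frac{-12449 + T}{L{\left(B \right)} + H} = \frac{-12449 + 2194}{-2 + 10000} = - \frac{10255}{9998}$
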